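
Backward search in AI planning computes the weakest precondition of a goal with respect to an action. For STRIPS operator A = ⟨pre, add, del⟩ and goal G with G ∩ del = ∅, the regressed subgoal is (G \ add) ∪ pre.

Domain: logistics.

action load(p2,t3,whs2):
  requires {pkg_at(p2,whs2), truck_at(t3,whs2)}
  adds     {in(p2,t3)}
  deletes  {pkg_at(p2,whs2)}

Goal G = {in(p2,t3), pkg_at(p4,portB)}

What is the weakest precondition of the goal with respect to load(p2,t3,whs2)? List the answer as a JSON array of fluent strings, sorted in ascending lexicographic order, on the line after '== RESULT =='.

Compute (G \ add) ∪ pre:
  G ∩ del = {}  (empty — regression defined)
  G \ add = {in(p2,t3), pkg_at(p4,portB)} \ {in(p2,t3)} = {pkg_at(p4,portB)}
  ∪ pre   = {pkg_at(p4,portB)} ∪ {pkg_at(p2,whs2), truck_at(t3,whs2)}
          = {pkg_at(p2,whs2), pkg_at(p4,portB), truck_at(t3,whs2)}

== RESULT ==
["pkg_at(p2,whs2)", "pkg_at(p4,portB)", "truck_at(t3,whs2)"]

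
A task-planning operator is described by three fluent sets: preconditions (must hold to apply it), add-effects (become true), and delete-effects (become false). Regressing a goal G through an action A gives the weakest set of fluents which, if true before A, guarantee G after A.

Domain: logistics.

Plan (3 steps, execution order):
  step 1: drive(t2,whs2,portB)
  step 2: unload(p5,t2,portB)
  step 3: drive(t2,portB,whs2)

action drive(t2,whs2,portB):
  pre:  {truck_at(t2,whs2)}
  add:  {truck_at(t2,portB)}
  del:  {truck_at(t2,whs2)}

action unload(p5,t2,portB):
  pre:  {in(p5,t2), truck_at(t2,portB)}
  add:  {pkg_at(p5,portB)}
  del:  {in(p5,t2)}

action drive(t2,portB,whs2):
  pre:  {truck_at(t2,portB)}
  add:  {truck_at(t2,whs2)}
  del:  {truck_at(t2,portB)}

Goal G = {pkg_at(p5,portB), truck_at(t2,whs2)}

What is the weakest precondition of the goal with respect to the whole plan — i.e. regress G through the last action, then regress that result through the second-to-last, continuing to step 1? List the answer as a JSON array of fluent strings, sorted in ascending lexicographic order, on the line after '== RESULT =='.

Work backward from the goal:
  through step 3 (drive(t2,portB,whs2)): drop {truck_at(t2,whs2)}, keep {pkg_at(p5,portB)}, require {truck_at(t2,portB)}
    → {pkg_at(p5,portB), truck_at(t2,portB)}
  through step 2 (unload(p5,t2,portB)): drop {pkg_at(p5,portB)}, keep {truck_at(t2,portB)}, require {in(p5,t2), truck_at(t2,portB)}
    → {in(p5,t2), truck_at(t2,portB)}
  through step 1 (drive(t2,whs2,portB)): drop {truck_at(t2,portB)}, keep {in(p5,t2)}, require {truck_at(t2,whs2)}
    → {in(p5,t2), truck_at(t2,whs2)}

== RESULT ==
["in(p5,t2)", "truck_at(t2,whs2)"]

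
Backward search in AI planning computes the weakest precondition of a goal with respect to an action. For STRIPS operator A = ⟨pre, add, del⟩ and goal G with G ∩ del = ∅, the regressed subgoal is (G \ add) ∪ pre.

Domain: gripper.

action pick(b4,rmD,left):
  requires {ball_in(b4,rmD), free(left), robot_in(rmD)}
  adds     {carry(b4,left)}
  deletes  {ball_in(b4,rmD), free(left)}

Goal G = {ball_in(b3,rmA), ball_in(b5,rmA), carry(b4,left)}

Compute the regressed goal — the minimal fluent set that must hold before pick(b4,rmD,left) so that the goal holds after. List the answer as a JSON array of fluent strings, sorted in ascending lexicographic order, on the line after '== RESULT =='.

Regress:
  G ∩ del = {}  (empty — regression defined)
  G \ add = {ball_in(b3,rmA), ball_in(b5,rmA), carry(b4,left)} \ {carry(b4,left)} = {ball_in(b3,rmA), ball_in(b5,rmA)}
  ∪ pre   = {ball_in(b3,rmA), ball_in(b5,rmA)} ∪ {ball_in(b4,rmD), free(left), robot_in(rmD)}
          = {ball_in(b3,rmA), ball_in(b4,rmD), ball_in(b5,rmA), free(left), robot_in(rmD)}

== RESULT ==
["ball_in(b3,rmA)", "ball_in(b4,rmD)", "ball_in(b5,rmA)", "free(left)", "robot_in(rmD)"]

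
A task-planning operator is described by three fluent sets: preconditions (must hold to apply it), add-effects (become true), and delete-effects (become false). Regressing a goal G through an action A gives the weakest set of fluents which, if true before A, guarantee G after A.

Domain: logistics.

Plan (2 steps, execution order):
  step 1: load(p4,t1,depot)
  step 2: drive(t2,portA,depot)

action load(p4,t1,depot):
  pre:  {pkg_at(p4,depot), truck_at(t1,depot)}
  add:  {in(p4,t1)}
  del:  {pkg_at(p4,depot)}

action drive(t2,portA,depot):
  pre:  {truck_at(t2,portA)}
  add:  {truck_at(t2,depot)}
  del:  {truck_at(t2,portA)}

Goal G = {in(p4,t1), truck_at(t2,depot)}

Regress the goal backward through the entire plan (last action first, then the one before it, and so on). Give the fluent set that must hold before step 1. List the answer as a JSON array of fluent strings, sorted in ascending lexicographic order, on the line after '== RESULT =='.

Regress step by step:
  through step 2 (drive(t2,portA,depot)): drop {truck_at(t2,depot)}, keep {in(p4,t1)}, require {truck_at(t2,portA)}
    → {in(p4,t1), truck_at(t2,portA)}
  through step 1 (load(p4,t1,depot)): drop {in(p4,t1)}, keep {truck_at(t2,portA)}, require {pkg_at(p4,depot), truck_at(t1,depot)}
    → {pkg_at(p4,depot), truck_at(t1,depot), truck_at(t2,portA)}

== RESULT ==
["pkg_at(p4,depot)", "truck_at(t1,depot)", "truck_at(t2,portA)"]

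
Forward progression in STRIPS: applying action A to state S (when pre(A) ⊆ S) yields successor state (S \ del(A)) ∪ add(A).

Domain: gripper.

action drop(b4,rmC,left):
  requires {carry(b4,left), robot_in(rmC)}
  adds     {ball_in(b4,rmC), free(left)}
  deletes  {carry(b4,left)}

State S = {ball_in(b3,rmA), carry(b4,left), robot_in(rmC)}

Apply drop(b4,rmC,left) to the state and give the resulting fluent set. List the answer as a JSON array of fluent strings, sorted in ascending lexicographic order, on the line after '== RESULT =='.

Progress:
  pre ⊆ S: {carry(b4,left), robot_in(rmC)} ⊆ S  — applicable
  S \ del = {ball_in(b3,rmA), robot_in(rmC)}
  ∪ add   = {ball_in(b3,rmA), ball_in(b4,rmC), free(left), robot_in(rmC)}

== RESULT ==
["ball_in(b3,rmA)", "ball_in(b4,rmC)", "free(left)", "robot_in(rmC)"]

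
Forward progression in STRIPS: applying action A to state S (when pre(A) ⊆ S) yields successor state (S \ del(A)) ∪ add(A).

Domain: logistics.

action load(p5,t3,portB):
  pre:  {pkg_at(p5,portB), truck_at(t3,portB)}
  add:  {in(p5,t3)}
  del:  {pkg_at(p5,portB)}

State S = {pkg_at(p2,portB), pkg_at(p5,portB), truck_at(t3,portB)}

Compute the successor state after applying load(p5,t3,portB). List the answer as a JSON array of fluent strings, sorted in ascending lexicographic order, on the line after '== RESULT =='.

Compute (S \ del) ∪ add:
  pre ⊆ S: {pkg_at(p5,portB), truck_at(t3,portB)} ⊆ S  — applicable
  S \ del = {pkg_at(p2,portB), truck_at(t3,portB)}
  ∪ add   = {in(p5,t3), pkg_at(p2,portB), truck_at(t3,portB)}

== RESULT ==
["in(p5,t3)", "pkg_at(p2,portB)", "truck_at(t3,portB)"]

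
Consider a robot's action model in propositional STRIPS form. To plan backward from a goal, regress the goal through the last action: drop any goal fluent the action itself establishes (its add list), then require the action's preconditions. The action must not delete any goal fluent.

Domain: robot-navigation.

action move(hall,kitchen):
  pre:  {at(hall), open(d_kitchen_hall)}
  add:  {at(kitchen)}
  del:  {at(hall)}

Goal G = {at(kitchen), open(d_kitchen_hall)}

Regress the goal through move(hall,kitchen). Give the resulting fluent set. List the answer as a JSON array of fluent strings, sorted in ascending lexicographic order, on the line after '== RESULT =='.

Regress:
  G ∩ del = {}  (empty — regression defined)
  G \ add = {at(kitchen), open(d_kitchen_hall)} \ {at(kitchen)} = {open(d_kitchen_hall)}
  ∪ pre   = {open(d_kitchen_hall)} ∪ {at(hall), open(d_kitchen_hall)}
          = {at(hall), open(d_kitchen_hall)}

== RESULT ==
["at(hall)", "open(d_kitchen_hall)"]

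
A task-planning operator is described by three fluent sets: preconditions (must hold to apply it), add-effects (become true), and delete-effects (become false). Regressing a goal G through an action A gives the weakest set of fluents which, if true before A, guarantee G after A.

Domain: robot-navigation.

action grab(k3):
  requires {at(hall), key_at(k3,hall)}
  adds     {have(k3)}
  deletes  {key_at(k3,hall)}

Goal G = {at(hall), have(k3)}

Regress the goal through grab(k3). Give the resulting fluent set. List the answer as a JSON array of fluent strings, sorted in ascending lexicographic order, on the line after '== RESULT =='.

Regress:
  G ∩ del = {}  (empty — regression defined)
  G \ add = {at(hall), have(k3)} \ {have(k3)} = {at(hall)}
  ∪ pre   = {at(hall)} ∪ {at(hall), key_at(k3,hall)}
          = {at(hall), key_at(k3,hall)}

== RESULT ==
["at(hall)", "key_at(k3,hall)"]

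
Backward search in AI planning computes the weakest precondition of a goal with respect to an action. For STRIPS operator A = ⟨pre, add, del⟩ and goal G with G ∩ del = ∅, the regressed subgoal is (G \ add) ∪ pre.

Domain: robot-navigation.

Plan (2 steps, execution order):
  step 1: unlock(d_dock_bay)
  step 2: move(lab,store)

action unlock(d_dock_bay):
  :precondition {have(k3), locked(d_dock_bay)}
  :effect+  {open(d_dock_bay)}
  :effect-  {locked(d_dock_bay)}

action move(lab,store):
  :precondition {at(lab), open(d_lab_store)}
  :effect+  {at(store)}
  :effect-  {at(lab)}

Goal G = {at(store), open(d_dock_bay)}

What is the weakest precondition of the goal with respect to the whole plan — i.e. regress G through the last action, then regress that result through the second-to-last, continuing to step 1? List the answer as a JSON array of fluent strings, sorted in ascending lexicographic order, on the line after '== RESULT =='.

Regress step by step:
  through step 2 (move(lab,store)): drop {at(store)}, keep {open(d_dock_bay)}, require {at(lab), open(d_lab_store)}
    → {at(lab), open(d_dock_bay), open(d_lab_store)}
  through step 1 (unlock(d_dock_bay)): drop {open(d_dock_bay)}, keep {at(lab), open(d_lab_store)}, require {have(k3), locked(d_dock_bay)}
    → {at(lab), have(k3), locked(d_dock_bay), open(d_lab_store)}

== RESULT ==
["at(lab)", "have(k3)", "locked(d_dock_bay)", "open(d_lab_store)"]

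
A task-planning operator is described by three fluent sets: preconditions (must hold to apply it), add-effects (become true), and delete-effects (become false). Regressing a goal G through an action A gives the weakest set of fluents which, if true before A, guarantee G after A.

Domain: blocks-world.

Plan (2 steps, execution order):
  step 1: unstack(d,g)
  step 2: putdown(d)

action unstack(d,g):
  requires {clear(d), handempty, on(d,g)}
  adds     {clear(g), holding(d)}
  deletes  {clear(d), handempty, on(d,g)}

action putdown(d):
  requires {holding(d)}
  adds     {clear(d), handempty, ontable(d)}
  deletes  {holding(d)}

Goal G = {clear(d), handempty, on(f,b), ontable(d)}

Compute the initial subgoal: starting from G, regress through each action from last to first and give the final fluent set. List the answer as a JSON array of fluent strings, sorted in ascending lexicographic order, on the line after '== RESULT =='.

Regress step by step:
  through step 2 (putdown(d)): drop {clear(d), handempty, ontable(d)}, keep {on(f,b)}, require {holding(d)}
    → {holding(d), on(f,b)}
  through step 1 (unstack(d,g)): drop {holding(d)}, keep {on(f,b)}, require {clear(d), handempty, on(d,g)}
    → {clear(d), handempty, on(d,g), on(f,b)}

== RESULT ==
["clear(d)", "handempty", "on(d,g)", "on(f,b)"]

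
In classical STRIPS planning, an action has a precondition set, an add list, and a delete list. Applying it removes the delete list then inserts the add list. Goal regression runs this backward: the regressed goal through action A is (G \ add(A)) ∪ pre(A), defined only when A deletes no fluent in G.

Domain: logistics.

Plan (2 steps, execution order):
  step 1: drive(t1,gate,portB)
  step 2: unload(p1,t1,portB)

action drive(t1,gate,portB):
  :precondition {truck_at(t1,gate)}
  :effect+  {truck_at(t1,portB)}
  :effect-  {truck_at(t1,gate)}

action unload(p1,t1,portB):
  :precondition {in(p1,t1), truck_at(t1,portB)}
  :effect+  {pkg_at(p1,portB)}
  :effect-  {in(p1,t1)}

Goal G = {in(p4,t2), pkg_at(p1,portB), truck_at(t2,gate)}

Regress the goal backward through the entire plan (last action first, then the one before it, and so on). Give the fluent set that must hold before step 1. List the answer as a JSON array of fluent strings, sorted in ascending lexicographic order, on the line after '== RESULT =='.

Work backward from the goal:
  through step 2 (unload(p1,t1,portB)): drop {pkg_at(p1,portB)}, keep {in(p4,t2), truck_at(t2,gate)}, require {in(p1,t1), truck_at(t1,portB)}
    → {in(p1,t1), in(p4,t2), truck_at(t1,portB), truck_at(t2,gate)}
  through step 1 (drive(t1,gate,portB)): drop {truck_at(t1,portB)}, keep {in(p1,t1), in(p4,t2), truck_at(t2,gate)}, require {truck_at(t1,gate)}
    → {in(p1,t1), in(p4,t2), truck_at(t1,gate), truck_at(t2,gate)}

== RESULT ==
["in(p1,t1)", "in(p4,t2)", "truck_at(t1,gate)", "truck_at(t2,gate)"]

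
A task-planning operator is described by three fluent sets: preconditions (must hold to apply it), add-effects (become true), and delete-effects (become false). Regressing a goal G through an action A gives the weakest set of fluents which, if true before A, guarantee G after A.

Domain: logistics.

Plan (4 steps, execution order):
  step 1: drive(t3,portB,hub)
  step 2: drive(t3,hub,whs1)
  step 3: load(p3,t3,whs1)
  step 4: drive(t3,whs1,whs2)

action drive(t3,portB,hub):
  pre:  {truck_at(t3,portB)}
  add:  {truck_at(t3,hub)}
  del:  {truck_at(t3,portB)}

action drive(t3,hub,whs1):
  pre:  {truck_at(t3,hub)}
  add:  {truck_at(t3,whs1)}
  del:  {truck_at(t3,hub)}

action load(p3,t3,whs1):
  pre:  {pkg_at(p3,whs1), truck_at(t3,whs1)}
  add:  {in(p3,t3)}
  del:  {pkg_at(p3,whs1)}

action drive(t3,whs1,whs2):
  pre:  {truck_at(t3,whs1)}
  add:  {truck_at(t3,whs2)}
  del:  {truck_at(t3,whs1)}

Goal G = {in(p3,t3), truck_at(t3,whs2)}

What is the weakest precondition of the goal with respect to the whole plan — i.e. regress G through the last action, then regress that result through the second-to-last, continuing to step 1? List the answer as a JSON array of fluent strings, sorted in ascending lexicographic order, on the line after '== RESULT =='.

Regress step by step:
  through step 4 (drive(t3,whs1,whs2)): drop {truck_at(t3,whs2)}, keep {in(p3,t3)}, require {truck_at(t3,whs1)}
    → {in(p3,t3), truck_at(t3,whs1)}
  through step 3 (load(p3,t3,whs1)): drop {in(p3,t3)}, keep {truck_at(t3,whs1)}, require {pkg_at(p3,whs1), truck_at(t3,whs1)}
    → {pkg_at(p3,whs1), truck_at(t3,whs1)}
  through step 2 (drive(t3,hub,whs1)): drop {truck_at(t3,whs1)}, keep {pkg_at(p3,whs1)}, require {truck_at(t3,hub)}
    → {pkg_at(p3,whs1), truck_at(t3,hub)}
  through step 1 (drive(t3,portB,hub)): drop {truck_at(t3,hub)}, keep {pkg_at(p3,whs1)}, require {truck_at(t3,portB)}
    → {pkg_at(p3,whs1), truck_at(t3,portB)}

== RESULT ==
["pkg_at(p3,whs1)", "truck_at(t3,portB)"]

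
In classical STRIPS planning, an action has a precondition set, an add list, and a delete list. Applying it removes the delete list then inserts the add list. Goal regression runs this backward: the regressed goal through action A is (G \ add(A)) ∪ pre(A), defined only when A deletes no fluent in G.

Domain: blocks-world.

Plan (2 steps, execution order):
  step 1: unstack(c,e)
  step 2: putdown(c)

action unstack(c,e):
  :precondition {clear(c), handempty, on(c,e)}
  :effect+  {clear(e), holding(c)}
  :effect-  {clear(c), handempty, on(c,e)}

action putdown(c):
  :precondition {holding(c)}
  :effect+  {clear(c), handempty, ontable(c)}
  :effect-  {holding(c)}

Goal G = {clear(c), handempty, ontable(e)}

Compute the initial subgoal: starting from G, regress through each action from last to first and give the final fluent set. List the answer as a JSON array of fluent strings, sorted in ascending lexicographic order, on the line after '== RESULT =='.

Regress step by step:
  through step 2 (putdown(c)): drop {clear(c), handempty}, keep {ontable(e)}, require {holding(c)}
    → {holding(c), ontable(e)}
  through step 1 (unstack(c,e)): drop {holding(c)}, keep {ontable(e)}, require {clear(c), handempty, on(c,e)}
    → {clear(c), handempty, on(c,e), ontable(e)}

== RESULT ==
["clear(c)", "handempty", "on(c,e)", "ontable(e)"]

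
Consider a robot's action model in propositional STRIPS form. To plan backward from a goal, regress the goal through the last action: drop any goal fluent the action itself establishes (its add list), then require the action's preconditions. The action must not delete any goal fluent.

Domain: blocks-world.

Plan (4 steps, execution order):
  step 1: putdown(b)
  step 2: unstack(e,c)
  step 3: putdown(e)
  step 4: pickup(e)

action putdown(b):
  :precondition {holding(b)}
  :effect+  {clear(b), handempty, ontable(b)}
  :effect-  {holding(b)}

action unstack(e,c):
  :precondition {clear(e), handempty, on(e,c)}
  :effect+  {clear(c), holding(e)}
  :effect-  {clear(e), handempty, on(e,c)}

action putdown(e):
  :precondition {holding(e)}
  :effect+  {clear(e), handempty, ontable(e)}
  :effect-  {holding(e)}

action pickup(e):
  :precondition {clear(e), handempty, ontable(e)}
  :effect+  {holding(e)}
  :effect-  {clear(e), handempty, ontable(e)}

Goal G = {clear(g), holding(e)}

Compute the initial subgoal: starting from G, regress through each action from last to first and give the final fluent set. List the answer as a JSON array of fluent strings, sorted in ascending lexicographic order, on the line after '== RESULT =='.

Regress step by step:
  through step 4 (pickup(e)): drop {holding(e)}, keep {clear(g)}, require {clear(e), handempty, ontable(e)}
    → {clear(e), clear(g), handempty, ontable(e)}
  through step 3 (putdown(e)): drop {clear(e), handempty, ontable(e)}, keep {clear(g)}, require {holding(e)}
    → {clear(g), holding(e)}
  through step 2 (unstack(e,c)): drop {holding(e)}, keep {clear(g)}, require {clear(e), handempty, on(e,c)}
    → {clear(e), clear(g), handempty, on(e,c)}
  through step 1 (putdown(b)): drop {handempty}, keep {clear(e), clear(g), on(e,c)}, require {holding(b)}
    → {clear(e), clear(g), holding(b), on(e,c)}

== RESULT ==
["clear(e)", "clear(g)", "holding(b)", "on(e,c)"]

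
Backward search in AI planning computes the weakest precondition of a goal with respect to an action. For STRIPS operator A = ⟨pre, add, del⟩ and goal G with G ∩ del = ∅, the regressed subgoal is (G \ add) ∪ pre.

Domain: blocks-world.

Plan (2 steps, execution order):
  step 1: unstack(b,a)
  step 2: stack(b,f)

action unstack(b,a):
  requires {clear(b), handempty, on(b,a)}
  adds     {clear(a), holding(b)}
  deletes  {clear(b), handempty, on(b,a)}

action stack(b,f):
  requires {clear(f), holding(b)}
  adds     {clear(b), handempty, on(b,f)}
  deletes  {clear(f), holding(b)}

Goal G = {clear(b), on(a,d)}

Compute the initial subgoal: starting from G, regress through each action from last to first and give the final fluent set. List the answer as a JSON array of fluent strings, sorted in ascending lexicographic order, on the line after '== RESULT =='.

Regress step by step:
  through step 2 (stack(b,f)): drop {clear(b)}, keep {on(a,d)}, require {clear(f), holding(b)}
    → {clear(f), holding(b), on(a,d)}
  through step 1 (unstack(b,a)): drop {holding(b)}, keep {clear(f), on(a,d)}, require {clear(b), handempty, on(b,a)}
    → {clear(b), clear(f), handempty, on(a,d), on(b,a)}

== RESULT ==
["clear(b)", "clear(f)", "handempty", "on(a,d)", "on(b,a)"]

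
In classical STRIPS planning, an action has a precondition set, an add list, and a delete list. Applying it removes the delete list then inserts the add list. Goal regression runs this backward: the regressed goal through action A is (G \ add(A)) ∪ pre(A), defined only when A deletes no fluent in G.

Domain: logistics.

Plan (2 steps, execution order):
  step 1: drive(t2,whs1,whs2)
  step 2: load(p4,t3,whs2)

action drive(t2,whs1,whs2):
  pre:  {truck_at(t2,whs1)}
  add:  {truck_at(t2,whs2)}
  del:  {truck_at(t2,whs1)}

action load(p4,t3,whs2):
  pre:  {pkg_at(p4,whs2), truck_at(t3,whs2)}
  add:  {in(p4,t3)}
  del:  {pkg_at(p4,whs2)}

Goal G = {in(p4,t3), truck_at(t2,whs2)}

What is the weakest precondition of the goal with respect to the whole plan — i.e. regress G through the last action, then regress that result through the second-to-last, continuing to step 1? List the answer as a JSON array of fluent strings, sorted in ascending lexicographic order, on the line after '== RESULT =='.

Regress step by step:
  through step 2 (load(p4,t3,whs2)): drop {in(p4,t3)}, keep {truck_at(t2,whs2)}, require {pkg_at(p4,whs2), truck_at(t3,whs2)}
    → {pkg_at(p4,whs2), truck_at(t2,whs2), truck_at(t3,whs2)}
  through step 1 (drive(t2,whs1,whs2)): drop {truck_at(t2,whs2)}, keep {pkg_at(p4,whs2), truck_at(t3,whs2)}, require {truck_at(t2,whs1)}
    → {pkg_at(p4,whs2), truck_at(t2,whs1), truck_at(t3,whs2)}

== RESULT ==
["pkg_at(p4,whs2)", "truck_at(t2,whs1)", "truck_at(t3,whs2)"]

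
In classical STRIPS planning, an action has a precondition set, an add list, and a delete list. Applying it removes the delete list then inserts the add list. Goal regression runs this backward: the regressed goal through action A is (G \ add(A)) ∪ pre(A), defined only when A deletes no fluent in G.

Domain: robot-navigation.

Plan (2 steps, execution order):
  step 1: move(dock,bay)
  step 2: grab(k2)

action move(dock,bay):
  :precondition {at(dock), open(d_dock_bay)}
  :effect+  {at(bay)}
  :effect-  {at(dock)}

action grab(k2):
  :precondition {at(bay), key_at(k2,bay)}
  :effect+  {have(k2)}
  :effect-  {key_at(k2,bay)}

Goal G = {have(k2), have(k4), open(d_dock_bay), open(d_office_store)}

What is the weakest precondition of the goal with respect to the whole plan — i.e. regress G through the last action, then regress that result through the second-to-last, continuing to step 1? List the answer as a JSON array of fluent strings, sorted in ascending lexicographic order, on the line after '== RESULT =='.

Work backward from the goal:
  through step 2 (grab(k2)): drop {have(k2)}, keep {have(k4), open(d_dock_bay), open(d_office_store)}, require {at(bay), key_at(k2,bay)}
    → {at(bay), have(k4), key_at(k2,bay), open(d_dock_bay), open(d_office_store)}
  through step 1 (move(dock,bay)): drop {at(bay)}, keep {have(k4), key_at(k2,bay), open(d_dock_bay), open(d_office_store)}, require {at(dock), open(d_dock_bay)}
    → {at(dock), have(k4), key_at(k2,bay), open(d_dock_bay), open(d_office_store)}

== RESULT ==
["at(dock)", "have(k4)", "key_at(k2,bay)", "open(d_dock_bay)", "open(d_office_store)"]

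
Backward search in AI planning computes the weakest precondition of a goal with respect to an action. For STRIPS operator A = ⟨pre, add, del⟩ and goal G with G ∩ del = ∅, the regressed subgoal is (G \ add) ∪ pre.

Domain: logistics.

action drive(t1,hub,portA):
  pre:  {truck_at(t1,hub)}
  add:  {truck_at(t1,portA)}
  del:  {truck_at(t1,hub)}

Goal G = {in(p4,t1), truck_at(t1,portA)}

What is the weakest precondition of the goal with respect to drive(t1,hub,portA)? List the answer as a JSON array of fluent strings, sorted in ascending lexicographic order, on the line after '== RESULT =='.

Compute (G \ add) ∪ pre:
  G ∩ del = {}  (empty — regression defined)
  G \ add = {in(p4,t1), truck_at(t1,portA)} \ {truck_at(t1,portA)} = {in(p4,t1)}
  ∪ pre   = {in(p4,t1)} ∪ {truck_at(t1,hub)}
          = {in(p4,t1), truck_at(t1,hub)}

== RESULT ==
["in(p4,t1)", "truck_at(t1,hub)"]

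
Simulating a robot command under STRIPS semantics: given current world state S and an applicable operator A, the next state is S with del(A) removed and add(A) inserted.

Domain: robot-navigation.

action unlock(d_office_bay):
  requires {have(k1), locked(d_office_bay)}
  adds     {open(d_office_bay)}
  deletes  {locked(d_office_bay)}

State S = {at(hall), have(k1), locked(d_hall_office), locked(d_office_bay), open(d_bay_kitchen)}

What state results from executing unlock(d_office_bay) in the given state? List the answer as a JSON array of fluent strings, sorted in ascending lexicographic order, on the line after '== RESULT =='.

Progress:
  pre ⊆ S: {have(k1), locked(d_office_bay)} ⊆ S  — applicable
  S \ del = {at(hall), have(k1), locked(d_hall_office), open(d_bay_kitchen)}
  ∪ add   = {at(hall), have(k1), locked(d_hall_office), open(d_bay_kitchen), open(d_office_bay)}

== RESULT ==
["at(hall)", "have(k1)", "locked(d_hall_office)", "open(d_bay_kitchen)", "open(d_office_bay)"]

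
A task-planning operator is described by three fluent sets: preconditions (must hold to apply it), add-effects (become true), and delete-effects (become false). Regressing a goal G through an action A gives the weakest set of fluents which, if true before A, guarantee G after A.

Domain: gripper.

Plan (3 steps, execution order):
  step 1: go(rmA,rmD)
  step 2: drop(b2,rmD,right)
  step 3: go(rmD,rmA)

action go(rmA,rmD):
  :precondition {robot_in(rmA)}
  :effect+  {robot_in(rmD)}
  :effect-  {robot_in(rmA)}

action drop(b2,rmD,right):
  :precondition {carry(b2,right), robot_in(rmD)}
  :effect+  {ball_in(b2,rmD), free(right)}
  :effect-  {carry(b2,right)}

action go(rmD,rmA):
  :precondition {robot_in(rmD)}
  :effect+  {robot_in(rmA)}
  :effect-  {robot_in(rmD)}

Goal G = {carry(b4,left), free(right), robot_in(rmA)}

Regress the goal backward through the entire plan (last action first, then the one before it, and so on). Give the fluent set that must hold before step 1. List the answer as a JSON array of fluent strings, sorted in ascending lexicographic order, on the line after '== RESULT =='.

Work backward from the goal:
  through step 3 (go(rmD,rmA)): drop {robot_in(rmA)}, keep {carry(b4,left), free(right)}, require {robot_in(rmD)}
    → {carry(b4,left), free(right), robot_in(rmD)}
  through step 2 (drop(b2,rmD,right)): drop {free(right)}, keep {carry(b4,left), robot_in(rmD)}, require {carry(b2,right), robot_in(rmD)}
    → {carry(b2,right), carry(b4,left), robot_in(rmD)}
  through step 1 (go(rmA,rmD)): drop {robot_in(rmD)}, keep {carry(b2,right), carry(b4,left)}, require {robot_in(rmA)}
    → {carry(b2,right), carry(b4,left), robot_in(rmA)}

== RESULT ==
["carry(b2,right)", "carry(b4,left)", "robot_in(rmA)"]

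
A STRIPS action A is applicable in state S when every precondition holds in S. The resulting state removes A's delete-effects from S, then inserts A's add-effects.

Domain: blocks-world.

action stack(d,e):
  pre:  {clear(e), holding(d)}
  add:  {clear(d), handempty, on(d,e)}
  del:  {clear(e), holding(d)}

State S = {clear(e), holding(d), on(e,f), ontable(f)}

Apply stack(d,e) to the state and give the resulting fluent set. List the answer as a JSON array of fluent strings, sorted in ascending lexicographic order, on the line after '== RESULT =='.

Progress:
  pre ⊆ S: {clear(e), holding(d)} ⊆ S  — applicable
  S \ del = {on(e,f), ontable(f)}
  ∪ add   = {clear(d), handempty, on(d,e), on(e,f), ontable(f)}

== RESULT ==
["clear(d)", "handempty", "on(d,e)", "on(e,f)", "ontable(f)"]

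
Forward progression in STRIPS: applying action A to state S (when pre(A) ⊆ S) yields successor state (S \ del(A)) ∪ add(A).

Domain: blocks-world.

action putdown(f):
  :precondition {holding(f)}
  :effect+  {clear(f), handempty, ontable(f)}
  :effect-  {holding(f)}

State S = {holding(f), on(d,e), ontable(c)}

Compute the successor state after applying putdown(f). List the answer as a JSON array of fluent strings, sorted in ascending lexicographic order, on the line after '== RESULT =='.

Progress:
  pre ⊆ S: {holding(f)} ⊆ S  — applicable
  S \ del = {on(d,e), ontable(c)}
  ∪ add   = {clear(f), handempty, on(d,e), ontable(c), ontable(f)}

== RESULT ==
["clear(f)", "handempty", "on(d,e)", "ontable(c)", "ontable(f)"]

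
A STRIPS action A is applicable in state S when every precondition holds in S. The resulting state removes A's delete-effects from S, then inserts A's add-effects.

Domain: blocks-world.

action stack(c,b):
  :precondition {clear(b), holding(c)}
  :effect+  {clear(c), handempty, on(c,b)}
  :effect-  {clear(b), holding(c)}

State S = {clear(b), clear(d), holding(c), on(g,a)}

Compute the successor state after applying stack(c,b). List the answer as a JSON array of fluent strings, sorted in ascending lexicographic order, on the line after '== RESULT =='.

Progress:
  pre ⊆ S: {clear(b), holding(c)} ⊆ S  — applicable
  S \ del = {clear(d), on(g,a)}
  ∪ add   = {clear(c), clear(d), handempty, on(c,b), on(g,a)}

== RESULT ==
["clear(c)", "clear(d)", "handempty", "on(c,b)", "on(g,a)"]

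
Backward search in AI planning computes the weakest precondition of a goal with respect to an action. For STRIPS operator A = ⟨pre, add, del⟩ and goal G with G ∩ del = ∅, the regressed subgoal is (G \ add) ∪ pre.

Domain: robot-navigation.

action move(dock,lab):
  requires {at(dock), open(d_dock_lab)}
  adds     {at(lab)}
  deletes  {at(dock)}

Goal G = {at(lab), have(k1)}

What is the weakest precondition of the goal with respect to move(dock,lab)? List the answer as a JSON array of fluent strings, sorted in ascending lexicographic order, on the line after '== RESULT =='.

Compute (G \ add) ∪ pre:
  G ∩ del = {}  (empty — regression defined)
  G \ add = {at(lab), have(k1)} \ {at(lab)} = {have(k1)}
  ∪ pre   = {have(k1)} ∪ {at(dock), open(d_dock_lab)}
          = {at(dock), have(k1), open(d_dock_lab)}

== RESULT ==
["at(dock)", "have(k1)", "open(d_dock_lab)"]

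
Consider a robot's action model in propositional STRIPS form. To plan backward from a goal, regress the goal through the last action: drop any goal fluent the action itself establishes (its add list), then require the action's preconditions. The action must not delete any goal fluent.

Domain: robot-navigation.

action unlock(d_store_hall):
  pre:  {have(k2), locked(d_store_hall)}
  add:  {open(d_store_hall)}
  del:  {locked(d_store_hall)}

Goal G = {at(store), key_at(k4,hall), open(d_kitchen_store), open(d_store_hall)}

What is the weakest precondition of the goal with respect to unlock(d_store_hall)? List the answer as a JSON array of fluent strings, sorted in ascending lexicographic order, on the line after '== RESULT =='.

Compute (G \ add) ∪ pre:
  G ∩ del = {}  (empty — regression defined)
  G \ add = {at(store), key_at(k4,hall), open(d_kitchen_store), open(d_store_hall)} \ {open(d_store_hall)} = {at(store), key_at(k4,hall), open(d_kitchen_store)}
  ∪ pre   = {at(store), key_at(k4,hall), open(d_kitchen_store)} ∪ {have(k2), locked(d_store_hall)}
          = {at(store), have(k2), key_at(k4,hall), locked(d_store_hall), open(d_kitchen_store)}

== RESULT ==
["at(store)", "have(k2)", "key_at(k4,hall)", "locked(d_store_hall)", "open(d_kitchen_store)"]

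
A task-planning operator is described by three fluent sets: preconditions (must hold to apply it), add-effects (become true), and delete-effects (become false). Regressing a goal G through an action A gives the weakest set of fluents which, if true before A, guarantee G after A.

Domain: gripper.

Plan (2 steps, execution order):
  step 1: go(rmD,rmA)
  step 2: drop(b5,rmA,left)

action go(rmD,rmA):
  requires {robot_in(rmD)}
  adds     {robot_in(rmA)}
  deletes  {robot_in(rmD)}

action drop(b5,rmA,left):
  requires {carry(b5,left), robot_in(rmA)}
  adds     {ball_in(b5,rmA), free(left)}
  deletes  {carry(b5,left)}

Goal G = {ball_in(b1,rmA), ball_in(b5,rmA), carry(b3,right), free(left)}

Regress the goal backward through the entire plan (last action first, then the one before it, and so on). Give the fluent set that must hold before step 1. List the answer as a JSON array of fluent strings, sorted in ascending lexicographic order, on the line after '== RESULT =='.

Regress step by step:
  through step 2 (drop(b5,rmA,left)): drop {ball_in(b5,rmA), free(left)}, keep {ball_in(b1,rmA), carry(b3,right)}, require {carry(b5,left), robot_in(rmA)}
    → {ball_in(b1,rmA), carry(b3,right), carry(b5,left), robot_in(rmA)}
  through step 1 (go(rmD,rmA)): drop {robot_in(rmA)}, keep {ball_in(b1,rmA), carry(b3,right), carry(b5,left)}, require {robot_in(rmD)}
    → {ball_in(b1,rmA), carry(b3,right), carry(b5,left), robot_in(rmD)}

== RESULT ==
["ball_in(b1,rmA)", "carry(b3,right)", "carry(b5,left)", "robot_in(rmD)"]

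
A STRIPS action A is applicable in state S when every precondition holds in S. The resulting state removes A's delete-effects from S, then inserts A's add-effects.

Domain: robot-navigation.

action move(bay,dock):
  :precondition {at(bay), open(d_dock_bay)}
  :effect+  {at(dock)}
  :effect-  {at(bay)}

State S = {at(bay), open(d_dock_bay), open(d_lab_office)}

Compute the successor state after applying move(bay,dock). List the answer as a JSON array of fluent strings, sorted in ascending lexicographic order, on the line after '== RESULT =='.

Compute (S \ del) ∪ add:
  pre ⊆ S: {at(bay), open(d_dock_bay)} ⊆ S  — applicable
  S \ del = {open(d_dock_bay), open(d_lab_office)}
  ∪ add   = {at(dock), open(d_dock_bay), open(d_lab_office)}

== RESULT ==
["at(dock)", "open(d_dock_bay)", "open(d_lab_office)"]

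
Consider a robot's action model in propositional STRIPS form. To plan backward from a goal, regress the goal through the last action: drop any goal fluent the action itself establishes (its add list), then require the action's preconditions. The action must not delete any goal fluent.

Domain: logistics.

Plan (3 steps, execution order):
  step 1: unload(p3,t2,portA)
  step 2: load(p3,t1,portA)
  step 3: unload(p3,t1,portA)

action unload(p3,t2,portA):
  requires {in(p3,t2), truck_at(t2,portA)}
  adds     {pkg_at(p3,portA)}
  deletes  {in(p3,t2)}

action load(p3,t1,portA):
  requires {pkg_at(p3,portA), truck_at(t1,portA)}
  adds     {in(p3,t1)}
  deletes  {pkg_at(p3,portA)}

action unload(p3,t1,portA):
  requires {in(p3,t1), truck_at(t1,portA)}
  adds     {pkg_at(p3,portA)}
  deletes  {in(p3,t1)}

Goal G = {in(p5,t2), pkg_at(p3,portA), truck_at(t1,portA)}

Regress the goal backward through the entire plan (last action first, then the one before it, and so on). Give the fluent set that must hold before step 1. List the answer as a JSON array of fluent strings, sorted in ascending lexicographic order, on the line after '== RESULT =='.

Work backward from the goal:
  through step 3 (unload(p3,t1,portA)): drop {pkg_at(p3,portA)}, keep {in(p5,t2), truck_at(t1,portA)}, require {in(p3,t1), truck_at(t1,portA)}
    → {in(p3,t1), in(p5,t2), truck_at(t1,portA)}
  through step 2 (load(p3,t1,portA)): drop {in(p3,t1)}, keep {in(p5,t2), truck_at(t1,portA)}, require {pkg_at(p3,portA), truck_at(t1,portA)}
    → {in(p5,t2), pkg_at(p3,portA), truck_at(t1,portA)}
  through step 1 (unload(p3,t2,portA)): drop {pkg_at(p3,portA)}, keep {in(p5,t2), truck_at(t1,portA)}, require {in(p3,t2), truck_at(t2,portA)}
    → {in(p3,t2), in(p5,t2), truck_at(t1,portA), truck_at(t2,portA)}

== RESULT ==
["in(p3,t2)", "in(p5,t2)", "truck_at(t1,portA)", "truck_at(t2,portA)"]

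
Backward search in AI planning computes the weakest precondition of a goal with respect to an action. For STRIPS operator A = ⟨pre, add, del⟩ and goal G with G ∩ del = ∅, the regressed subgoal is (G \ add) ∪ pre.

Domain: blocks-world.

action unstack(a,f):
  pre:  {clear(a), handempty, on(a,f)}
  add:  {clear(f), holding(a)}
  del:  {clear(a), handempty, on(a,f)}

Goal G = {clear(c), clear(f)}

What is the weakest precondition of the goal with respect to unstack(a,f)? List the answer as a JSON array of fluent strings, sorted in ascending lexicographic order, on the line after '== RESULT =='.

Compute (G \ add) ∪ pre:
  G ∩ del = {}  (empty — regression defined)
  G \ add = {clear(c), clear(f)} \ {clear(f), holding(a)} = {clear(c)}
  ∪ pre   = {clear(c)} ∪ {clear(a), handempty, on(a,f)}
          = {clear(a), clear(c), handempty, on(a,f)}

== RESULT ==
["clear(a)", "clear(c)", "handempty", "on(a,f)"]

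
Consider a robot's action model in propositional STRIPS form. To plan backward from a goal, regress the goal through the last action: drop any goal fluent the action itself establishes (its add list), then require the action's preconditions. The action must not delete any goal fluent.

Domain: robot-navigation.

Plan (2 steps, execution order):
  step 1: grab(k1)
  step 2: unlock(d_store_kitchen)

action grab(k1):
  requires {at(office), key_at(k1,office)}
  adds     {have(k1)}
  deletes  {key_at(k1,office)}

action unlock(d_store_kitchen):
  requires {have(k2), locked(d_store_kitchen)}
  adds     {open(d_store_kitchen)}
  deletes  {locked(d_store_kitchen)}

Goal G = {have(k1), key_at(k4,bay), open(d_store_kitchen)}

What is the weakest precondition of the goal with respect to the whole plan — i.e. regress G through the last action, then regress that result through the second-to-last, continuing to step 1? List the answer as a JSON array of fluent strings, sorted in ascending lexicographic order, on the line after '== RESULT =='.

Regress step by step:
  through step 2 (unlock(d_store_kitchen)): drop {open(d_store_kitchen)}, keep {have(k1), key_at(k4,bay)}, require {have(k2), locked(d_store_kitchen)}
    → {have(k1), have(k2), key_at(k4,bay), locked(d_store_kitchen)}
  through step 1 (grab(k1)): drop {have(k1)}, keep {have(k2), key_at(k4,bay), locked(d_store_kitchen)}, require {at(office), key_at(k1,office)}
    → {at(office), have(k2), key_at(k1,office), key_at(k4,bay), locked(d_store_kitchen)}

== RESULT ==
["at(office)", "have(k2)", "key_at(k1,office)", "key_at(k4,bay)", "locked(d_store_kitchen)"]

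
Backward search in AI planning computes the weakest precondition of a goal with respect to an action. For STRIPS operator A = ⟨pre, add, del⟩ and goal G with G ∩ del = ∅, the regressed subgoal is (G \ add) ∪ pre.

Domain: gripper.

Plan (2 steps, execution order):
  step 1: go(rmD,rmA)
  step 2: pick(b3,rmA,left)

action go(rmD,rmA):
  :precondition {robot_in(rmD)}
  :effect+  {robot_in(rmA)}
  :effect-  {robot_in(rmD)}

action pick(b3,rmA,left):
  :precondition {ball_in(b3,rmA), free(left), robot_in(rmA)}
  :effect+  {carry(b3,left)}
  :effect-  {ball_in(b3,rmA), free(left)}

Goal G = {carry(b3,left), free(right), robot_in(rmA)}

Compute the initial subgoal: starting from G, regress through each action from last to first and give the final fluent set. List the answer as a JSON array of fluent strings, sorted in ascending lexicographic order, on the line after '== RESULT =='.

Work backward from the goal:
  through step 2 (pick(b3,rmA,left)): drop {carry(b3,left)}, keep {free(right), robot_in(rmA)}, require {ball_in(b3,rmA), free(left), robot_in(rmA)}
    → {ball_in(b3,rmA), free(left), free(right), robot_in(rmA)}
  through step 1 (go(rmD,rmA)): drop {robot_in(rmA)}, keep {ball_in(b3,rmA), free(left), free(right)}, require {robot_in(rmD)}
    → {ball_in(b3,rmA), free(left), free(right), robot_in(rmD)}

== RESULT ==
["ball_in(b3,rmA)", "free(left)", "free(right)", "robot_in(rmD)"]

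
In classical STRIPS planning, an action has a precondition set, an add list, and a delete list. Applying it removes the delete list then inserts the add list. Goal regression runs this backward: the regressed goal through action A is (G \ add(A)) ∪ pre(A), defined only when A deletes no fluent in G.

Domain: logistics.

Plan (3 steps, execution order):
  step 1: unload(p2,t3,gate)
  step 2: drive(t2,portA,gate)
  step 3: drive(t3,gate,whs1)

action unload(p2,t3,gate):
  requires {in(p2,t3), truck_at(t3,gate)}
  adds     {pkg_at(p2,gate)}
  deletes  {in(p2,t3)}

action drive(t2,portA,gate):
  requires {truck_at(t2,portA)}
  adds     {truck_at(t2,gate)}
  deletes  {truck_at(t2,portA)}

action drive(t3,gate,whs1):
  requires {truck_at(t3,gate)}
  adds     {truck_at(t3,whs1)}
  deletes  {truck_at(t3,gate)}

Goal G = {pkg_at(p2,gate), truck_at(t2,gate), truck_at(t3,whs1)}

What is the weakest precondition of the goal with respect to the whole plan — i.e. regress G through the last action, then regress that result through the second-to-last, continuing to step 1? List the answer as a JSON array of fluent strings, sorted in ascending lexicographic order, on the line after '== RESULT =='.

Regress step by step:
  through step 3 (drive(t3,gate,whs1)): drop {truck_at(t3,whs1)}, keep {pkg_at(p2,gate), truck_at(t2,gate)}, require {truck_at(t3,gate)}
    → {pkg_at(p2,gate), truck_at(t2,gate), truck_at(t3,gate)}
  through step 2 (drive(t2,portA,gate)): drop {truck_at(t2,gate)}, keep {pkg_at(p2,gate), truck_at(t3,gate)}, require {truck_at(t2,portA)}
    → {pkg_at(p2,gate), truck_at(t2,portA), truck_at(t3,gate)}
  through step 1 (unload(p2,t3,gate)): drop {pkg_at(p2,gate)}, keep {truck_at(t2,portA), truck_at(t3,gate)}, require {in(p2,t3), truck_at(t3,gate)}
    → {in(p2,t3), truck_at(t2,portA), truck_at(t3,gate)}

== RESULT ==
["in(p2,t3)", "truck_at(t2,portA)", "truck_at(t3,gate)"]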